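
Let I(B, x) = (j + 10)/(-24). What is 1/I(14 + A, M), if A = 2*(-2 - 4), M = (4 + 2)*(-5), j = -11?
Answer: 24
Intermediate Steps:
M = -30 (M = 6*(-5) = -30)
A = -12 (A = 2*(-6) = -12)
I(B, x) = 1/24 (I(B, x) = (-11 + 10)/(-24) = -1*(-1/24) = 1/24)
1/I(14 + A, M) = 1/(1/24) = 24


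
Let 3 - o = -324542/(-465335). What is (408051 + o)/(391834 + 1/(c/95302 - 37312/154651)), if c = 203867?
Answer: 1327856746424225630191/1275078811408215233485 ≈ 1.0414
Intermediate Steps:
o = 1071463/465335 (o = 3 - (-324542)/(-465335) = 3 - (-324542)*(-1)/465335 = 3 - 1*324542/465335 = 3 - 324542/465335 = 1071463/465335 ≈ 2.3026)
(408051 + o)/(391834 + 1/(c/95302 - 37312/154651)) = (408051 + 1071463/465335)/(391834 + 1/(203867/95302 - 37312/154651)) = 189881483548/(465335*(391834 + 1/(203867*(1/95302) - 37312*1/154651))) = 189881483548/(465335*(391834 + 1/(203867/95302 - 37312/154651))) = 189881483548/(465335*(391834 + 1/(27972327193/14738549602))) = 189881483548/(465335*(391834 + 14738549602/27972327193)) = 189881483548/(465335*(10960523591891564/27972327193)) = (189881483548/465335)*(27972327193/10960523591891564) = 1327856746424225630191/1275078811408215233485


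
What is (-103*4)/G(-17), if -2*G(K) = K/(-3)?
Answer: 2472/17 ≈ 145.41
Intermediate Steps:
G(K) = K/6 (G(K) = -K/(2*(-3)) = -K*(-1)/(2*3) = -(-1)*K/6 = K/6)
(-103*4)/G(-17) = (-103*4)/(((⅙)*(-17))) = -412/(-17/6) = -412*(-6/17) = 2472/17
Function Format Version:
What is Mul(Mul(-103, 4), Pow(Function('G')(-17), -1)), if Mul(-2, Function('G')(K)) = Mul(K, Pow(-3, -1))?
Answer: Rational(2472, 17) ≈ 145.41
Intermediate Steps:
Function('G')(K) = Mul(Rational(1, 6), K) (Function('G')(K) = Mul(Rational(-1, 2), Mul(K, Pow(-3, -1))) = Mul(Rational(-1, 2), Mul(K, Rational(-1, 3))) = Mul(Rational(-1, 2), Mul(Rational(-1, 3), K)) = Mul(Rational(1, 6), K))
Mul(Mul(-103, 4), Pow(Function('G')(-17), -1)) = Mul(Mul(-103, 4), Pow(Mul(Rational(1, 6), -17), -1)) = Mul(-412, Pow(Rational(-17, 6), -1)) = Mul(-412, Rational(-6, 17)) = Rational(2472, 17)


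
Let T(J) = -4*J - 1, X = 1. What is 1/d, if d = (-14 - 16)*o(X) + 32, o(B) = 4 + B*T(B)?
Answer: 1/62 ≈ 0.016129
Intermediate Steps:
T(J) = -1 - 4*J
o(B) = 4 + B*(-1 - 4*B)
d = 62 (d = (-14 - 16)*(4 - 1*1*(1 + 4*1)) + 32 = -30*(4 - 1*1*(1 + 4)) + 32 = -30*(4 - 1*1*5) + 32 = -30*(4 - 5) + 32 = -30*(-1) + 32 = 30 + 32 = 62)
1/d = 1/62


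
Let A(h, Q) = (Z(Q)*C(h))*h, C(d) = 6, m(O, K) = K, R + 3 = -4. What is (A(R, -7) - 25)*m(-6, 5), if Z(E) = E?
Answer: 1345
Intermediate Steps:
R = -7 (R = -3 - 4 = -7)
A(h, Q) = 6*Q*h (A(h, Q) = (Q*6)*h = (6*Q)*h = 6*Q*h)
(A(R, -7) - 25)*m(-6, 5) = (6*(-7)*(-7) - 25)*5 = (294 - 25)*5 = 269*5 = 1345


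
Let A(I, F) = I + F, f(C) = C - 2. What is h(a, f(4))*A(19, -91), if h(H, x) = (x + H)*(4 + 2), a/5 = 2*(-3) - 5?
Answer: 22896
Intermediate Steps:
a = -55 (a = 5*(2*(-3) - 5) = 5*(-6 - 5) = 5*(-11) = -55)
f(C) = -2 + C
h(H, x) = 6*H + 6*x (h(H, x) = (H + x)*6 = 6*H + 6*x)
A(I, F) = F + I
h(a, f(4))*A(19, -91) = (6*(-55) + 6*(-2 + 4))*(-91 + 19) = (-330 + 6*2)*(-72) = (-330 + 12)*(-72) = -318*(-72) = 22896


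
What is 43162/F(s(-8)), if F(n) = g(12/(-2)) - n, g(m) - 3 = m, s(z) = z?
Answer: 43162/5 ≈ 8632.4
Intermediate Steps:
g(m) = 3 + m
F(n) = -3 - n (F(n) = (3 + 12/(-2)) - n = (3 + 12*(-1/2)) - n = (3 - 6) - n = -3 - n)
43162/F(s(-8)) = 43162/(-3 - 1*(-8)) = 43162/(-3 + 8) = 43162/5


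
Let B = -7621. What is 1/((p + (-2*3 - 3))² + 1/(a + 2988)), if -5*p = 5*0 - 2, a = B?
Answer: 115825/8566392 ≈ 0.013521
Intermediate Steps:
a = -7621
p = ⅖ (p = -(5*0 - 2)/5 = -(0 - 2)/5 = -⅕*(-2) = ⅖ ≈ 0.40000)
1/((p + (-2*3 - 3))² + 1/(a + 2988)) = 1/((⅖ + (-2*3 - 3))² + 1/(-7621 + 2988)) = 1/((⅖ + (-6 - 3))² + 1/(-4633)) = 1/((⅖ - 9)² - 1/4633) = 1/((-43/5)² - 1/4633) = 1/(1849/25 - 1/4633) = 1/(8566392/115825) = 115825/8566392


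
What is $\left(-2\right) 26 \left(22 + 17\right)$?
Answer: $-2028$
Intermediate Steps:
$\left(-2\right) 26 \left(22 + 17\right) = \left(-52\right) 39 = -2028$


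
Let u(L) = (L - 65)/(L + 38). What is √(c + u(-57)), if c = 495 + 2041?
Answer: √917814/19 ≈ 50.422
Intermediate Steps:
u(L) = (-65 + L)/(38 + L)
c = 2536
√(c + u(-57)) = √(2536 + (-65 - 57)/(38 - 57)) = √(2536 - 122/(-19)) = √(2536 - 1/19*(-122)) = √(2536 + 122/19) = √(48306/19) = √917814/19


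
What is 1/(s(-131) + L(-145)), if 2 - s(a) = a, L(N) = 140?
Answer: 1/273 ≈ 0.0036630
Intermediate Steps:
s(a) = 2 - a
1/(s(-131) + L(-145)) = 1/((2 - 1*(-131)) + 140) = 1/((2 + 131) + 140) = 1/(133 + 140) = 1/273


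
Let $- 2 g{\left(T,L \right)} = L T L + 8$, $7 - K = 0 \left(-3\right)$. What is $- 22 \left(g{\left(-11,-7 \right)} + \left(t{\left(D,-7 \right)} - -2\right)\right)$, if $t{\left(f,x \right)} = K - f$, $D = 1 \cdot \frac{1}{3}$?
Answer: $- \frac{18095}{3} \approx -6031.7$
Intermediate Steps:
$D = \frac{1}{3}$ ($D = 1 \cdot \frac{1}{3} = \frac{1}{3} \approx 0.33333$)
$K = 7$ ($K = 7 - 0 \left(-3\right) = 7 - 0 = 7 + 0 = 7$)
$t{\left(f,x \right)} = 7 - f$
$g{\left(T,L \right)} = -4 - \frac{T L^{2}}{2}$ ($g{\left(T,L \right)} = - \frac{L T L + 8}{2} = - \frac{T L^{2} + 8}{2} = - \frac{8 + T L^{2}}{2} = -4 - \frac{T L^{2}}{2}$)
$- 22 \left(g{\left(-11,-7 \right)} + \left(t{\left(D,-7 \right)} - -2\right)\right) = - 22 \left(\left(-4 - - \frac{11 \left(-7\right)^{2}}{2}\right) + \left(\left(7 - \frac{1}{3}\right) - -2\right)\right) = - 22 \left(\left(-4 - \left(- \frac{11}{2}\right) 49\right) + \left(\left(7 - \frac{1}{3}\right) + 2\right)\right) = - 22 \left(\left(-4 + \frac{539}{2}\right) + \left(\frac{20}{3} + 2\right)\right) = - 22 \left(\frac{531}{2} + \frac{26}{3}\right) = \left(-22\right) \frac{1645}{6} = - \frac{18095}{3}$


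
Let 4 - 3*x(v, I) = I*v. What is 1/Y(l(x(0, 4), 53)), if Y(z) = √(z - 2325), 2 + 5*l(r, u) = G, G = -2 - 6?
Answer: -I*√2327/2327 ≈ -0.02073*I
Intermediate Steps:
G = -8
x(v, I) = 4/3 - I*v/3
l(r, u) = -2 (l(r, u) = -⅖ + (⅕)*(-8) = -⅖ - 8/5 = -2)
Y(z) = √(-2325 + z)
1/Y(l(x(0, 4), 53)) = 1/(√(-2325 - 2)) = 1/(√(-2327)) = 1/(I*√2327) = -I*√2327/2327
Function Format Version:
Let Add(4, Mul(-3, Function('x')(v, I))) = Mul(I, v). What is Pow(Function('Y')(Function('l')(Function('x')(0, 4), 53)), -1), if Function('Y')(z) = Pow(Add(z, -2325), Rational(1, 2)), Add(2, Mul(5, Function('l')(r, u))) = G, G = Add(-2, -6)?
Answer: Mul(Rational(-1, 2327), I, Pow(2327, Rational(1, 2))) ≈ Mul(-0.020730, I)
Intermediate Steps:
G = -8
Function('x')(v, I) = Add(Rational(4, 3), Mul(Rational(-1, 3), I, v)) (Function('x')(v, I) = Add(Rational(4, 3), Mul(Rational(-1, 3), Mul(I, v))) = Add(Rational(4, 3), Mul(Rational(-1, 3), I, v)))
Function('l')(r, u) = -2 (Function('l')(r, u) = Add(Rational(-2, 5), Mul(Rational(1, 5), -8)) = Add(Rational(-2, 5), Rational(-8, 5)) = -2)
Function('Y')(z) = Pow(Add(-2325, z), Rational(1, 2))
Pow(Function('Y')(Function('l')(Function('x')(0, 4), 53)), -1) = Pow(Pow(Add(-2325, -2), Rational(1, 2)), -1) = Pow(Pow(-2327, Rational(1, 2)), -1) = Pow(Mul(I, Pow(2327, Rational(1, 2))), -1) = Mul(Rational(-1, 2327), I, Pow(2327, Rational(1, 2)))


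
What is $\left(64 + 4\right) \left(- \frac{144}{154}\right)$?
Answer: $- \frac{4896}{77} \approx -63.584$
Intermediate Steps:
$\left(64 + 4\right) \left(- \frac{144}{154}\right) = 68 \left(\left(-144\right) \frac{1}{154}\right) = 68 \left(- \frac{72}{77}\right) = - \frac{4896}{77}$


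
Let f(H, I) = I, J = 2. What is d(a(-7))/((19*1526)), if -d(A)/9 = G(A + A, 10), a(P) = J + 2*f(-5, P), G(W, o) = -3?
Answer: 27/28994 ≈ 0.00093123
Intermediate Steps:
a(P) = 2 + 2*P
d(A) = 27 (d(A) = -9*(-3) = 27)
d(a(-7))/((19*1526)) = 27/((19*1526)) = 27/28994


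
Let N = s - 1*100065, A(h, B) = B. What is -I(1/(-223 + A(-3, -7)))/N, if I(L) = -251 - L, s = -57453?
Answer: -19243/12076380 ≈ -0.0015934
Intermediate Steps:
N = -157518 (N = -57453 - 1*100065 = -57453 - 100065 = -157518)
-I(1/(-223 + A(-3, -7)))/N = -(-251 - 1/(-223 - 7))/(-157518) = -(-251 - 1/(-230))*(-1)/157518 = -(-251 - 1*(-1/230))*(-1)/157518 = -(-251 + 1/230)*(-1)/157518 = -(-57729)*(-1)/(230*157518) = -1*19243/12076380 = -19243/12076380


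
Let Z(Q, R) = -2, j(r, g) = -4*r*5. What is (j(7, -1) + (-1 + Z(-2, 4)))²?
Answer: 20449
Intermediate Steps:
j(r, g) = -20*r
(j(7, -1) + (-1 + Z(-2, 4)))² = (-20*7 + (-1 - 2))² = (-140 - 3)² = (-143)² = 20449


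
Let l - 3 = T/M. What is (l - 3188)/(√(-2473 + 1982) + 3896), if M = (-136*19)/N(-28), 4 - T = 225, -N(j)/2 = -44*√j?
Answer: -954520/1167639 + 2*√3437/2016831 + 245*I*√491/1167639 + 7792*I*√7/2016831 ≈ -0.81742 + 0.014871*I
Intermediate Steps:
N(j) = 88*√j (N(j) = -(-88)*√j = 88*√j)
T = -221 (T = 4 - 1*225 = 4 - 225 = -221)
M = 323*I*√7/154 (M = (-136*19)/((88*√(-28))) = -2584*(-I*√7/1232) = -(-323)*I*√7/154 = 323*I*√7/154 ≈ 5.5492*I)
l = 3 + 286*I*√7/19 (l = 3 - 221*(-22*I*√7/323) = 3 - (-286)*I*√7/19 = 3 + 286*I*√7/19 ≈ 3.0 + 39.826*I)
(l - 3188)/(√(-2473 + 1982) + 3896) = ((3 + 286*I*√7/19) - 3188)/(√(-2473 + 1982) + 3896) = (-3185 + 286*I*√7/19)/(√(-491) + 3896) = (-3185 + 286*I*√7/19)/(I*√491 + 3896) = (-3185 + 286*I*√7/19)/(3896 + I*√491)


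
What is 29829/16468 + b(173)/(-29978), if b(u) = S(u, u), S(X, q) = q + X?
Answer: 444257917/246838852 ≈ 1.7998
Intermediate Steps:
S(X, q) = X + q
b(u) = 2*u (b(u) = u + u = 2*u)
29829/16468 + b(173)/(-29978) = 29829/16468 + (2*173)/(-29978) = 29829*(1/16468) + 346*(-1/29978) = 29829/16468 - 173/14989 = 444257917/246838852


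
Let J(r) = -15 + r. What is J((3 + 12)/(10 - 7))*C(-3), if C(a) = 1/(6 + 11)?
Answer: -10/17 ≈ -0.58823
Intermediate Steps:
C(a) = 1/17
J((3 + 12)/(10 - 7))*C(-3) = (-15 + (3 + 12)/(10 - 7))*(1/17) = (-15 + 15/3)*(1/17) = (-15 + 15*(⅓))*(1/17) = (-15 + 5)*(1/17) = -10*1/17 = -10/17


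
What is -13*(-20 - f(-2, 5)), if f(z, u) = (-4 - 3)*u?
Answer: -195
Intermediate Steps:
f(z, u) = -7*u
-13*(-20 - f(-2, 5)) = -13*(-20 - (-7)*5) = -13*(-20 - 1*(-35)) = -13*(-20 + 35) = -13*15 = -195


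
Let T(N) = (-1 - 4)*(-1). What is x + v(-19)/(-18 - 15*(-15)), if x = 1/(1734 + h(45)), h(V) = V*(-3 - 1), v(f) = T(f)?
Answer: 2659/107226 ≈ 0.024798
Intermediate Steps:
T(N) = 5 (T(N) = -5*(-1) = 5)
v(f) = 5
h(V) = -4*V (h(V) = V*(-4) = -4*V)
x = 1/1554 (x = 1/(1734 - 4*45) = 1/(1734 - 180) = 1/1554 ≈ 0.00064350)
x + v(-19)/(-18 - 15*(-15)) = 1/1554 + 5/(-18 - 15*(-15)) = 1/1554 + 5/(-18 + 225) = 1/1554 + 5/207 = 2659/107226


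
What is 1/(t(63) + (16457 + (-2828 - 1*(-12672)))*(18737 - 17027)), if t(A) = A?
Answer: 1/44974773 ≈ 2.2235e-8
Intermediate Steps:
1/(t(63) + (16457 + (-2828 - 1*(-12672)))*(18737 - 17027)) = 1/(63 + (16457 + (-2828 - 1*(-12672)))*(18737 - 17027)) = 1/(63 + (16457 + (-2828 + 12672))*1710) = 1/(63 + (16457 + 9844)*1710) = 1/(63 + 26301*1710) = 1/(63 + 44974710) = 1/44974773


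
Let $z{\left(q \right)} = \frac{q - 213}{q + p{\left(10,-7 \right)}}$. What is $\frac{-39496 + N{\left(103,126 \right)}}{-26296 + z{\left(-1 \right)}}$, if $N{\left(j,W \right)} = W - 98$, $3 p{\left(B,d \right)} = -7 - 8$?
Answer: $\frac{118404}{78781} \approx 1.503$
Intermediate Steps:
$p{\left(B,d \right)} = -5$ ($p{\left(B,d \right)} = \frac{-7 - 8}{3} = \frac{1}{3} \left(-15\right) = -5$)
$N{\left(j,W \right)} = -98 + W$ ($N{\left(j,W \right)} = W - 98 = -98 + W$)
$z{\left(q \right)} = \frac{-213 + q}{-5 + q}$ ($z{\left(q \right)} = \frac{q - 213}{q - 5} = \frac{-213 + q}{-5 + q}$)
$\frac{-39496 + N{\left(103,126 \right)}}{-26296 + z{\left(-1 \right)}} = \frac{-39496 + \left(-98 + 126\right)}{-26296 + \frac{-213 - 1}{-5 - 1}} = \frac{-39496 + 28}{-26296 + \frac{1}{-6} \left(-214\right)} = - \frac{39468}{-26296 - - \frac{107}{3}} = - \frac{39468}{-26296 + \frac{107}{3}} = - \frac{39468}{- \frac{78781}{3}} = \left(-39468\right) \left(- \frac{3}{78781}\right) = \frac{118404}{78781}$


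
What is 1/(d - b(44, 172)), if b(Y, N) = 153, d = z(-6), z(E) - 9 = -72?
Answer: -1/216 ≈ -0.0046296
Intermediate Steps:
z(E) = -63 (z(E) = 9 - 72 = -63)
d = -63
1/(d - b(44, 172)) = 1/(-63 - 1*153) = 1/(-63 - 153) = 1/(-216) = -1/216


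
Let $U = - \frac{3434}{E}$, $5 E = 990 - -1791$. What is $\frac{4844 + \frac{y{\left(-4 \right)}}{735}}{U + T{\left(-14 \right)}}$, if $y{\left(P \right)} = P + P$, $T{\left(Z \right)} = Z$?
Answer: $- \frac{825106941}{3436370} \approx -240.11$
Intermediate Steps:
$y{\left(P \right)} = 2 P$
$E = \frac{2781}{5}$ ($E = \frac{990 - -1791}{5} = \frac{990 + 1791}{5} = \frac{1}{5} \cdot 2781 = \frac{2781}{5} \approx 556.2$)
$U = - \frac{17170}{2781}$ ($U = - \frac{3434}{\frac{2781}{5}} = \left(-3434\right) \frac{5}{2781} = - \frac{17170}{2781} \approx -6.174$)
$\frac{4844 + \frac{y{\left(-4 \right)}}{735}}{U + T{\left(-14 \right)}} = \frac{4844 + \frac{2 \left(-4\right)}{735}}{- \frac{17170}{2781} - 14} = \frac{4844 - \frac{8}{735}}{- \frac{56104}{2781}} = \left(4844 - \frac{8}{735}\right) \left(- \frac{2781}{56104}\right) = \frac{3560332}{735} \left(- \frac{2781}{56104}\right) = - \frac{825106941}{3436370}$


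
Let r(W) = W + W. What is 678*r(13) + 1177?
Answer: 18805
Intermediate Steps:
r(W) = 2*W
678*r(13) + 1177 = 678*(2*13) + 1177 = 678*26 + 1177 = 17628 + 1177 = 18805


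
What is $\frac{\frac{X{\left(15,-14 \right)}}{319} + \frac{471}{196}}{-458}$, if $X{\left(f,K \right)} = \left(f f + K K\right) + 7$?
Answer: $- \frac{234137}{28635992} \approx -0.0081763$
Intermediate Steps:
$X{\left(f,K \right)} = 7 + K^{2} + f^{2}$ ($X{\left(f,K \right)} = \left(f^{2} + K^{2}\right) + 7 = \left(K^{2} + f^{2}\right) + 7 = 7 + K^{2} + f^{2}$)
$\frac{\frac{X{\left(15,-14 \right)}}{319} + \frac{471}{196}}{-458} = \frac{\frac{7 + \left(-14\right)^{2} + 15^{2}}{319} + \frac{471}{196}}{-458} = \left(\left(7 + 196 + 225\right) \frac{1}{319} + 471 \cdot \frac{1}{196}\right) \left(- \frac{1}{458}\right) = \left(428 \cdot \frac{1}{319} + \frac{471}{196}\right) \left(- \frac{1}{458}\right) = \left(\frac{428}{319} + \frac{471}{196}\right) \left(- \frac{1}{458}\right) = \frac{234137}{62524} \left(- \frac{1}{458}\right) = - \frac{234137}{28635992}$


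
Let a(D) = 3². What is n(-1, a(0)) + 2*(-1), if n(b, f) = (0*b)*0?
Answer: -2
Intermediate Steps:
a(D) = 9
n(b, f) = 0 (n(b, f) = 0*0 = 0)
n(-1, a(0)) + 2*(-1) = 0 + 2*(-1) = 0 - 2 = -2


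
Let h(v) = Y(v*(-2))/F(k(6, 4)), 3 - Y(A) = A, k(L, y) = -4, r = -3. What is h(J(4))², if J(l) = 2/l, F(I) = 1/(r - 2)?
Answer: 400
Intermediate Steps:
F(I) = -⅕ (F(I) = 1/(-3 - 2) = 1/(-5) = -⅕)
Y(A) = 3 - A
h(v) = -15 - 10*v (h(v) = (3 - v*(-2))/(-⅕) = (3 - (-2)*v)*(-5) = (3 + 2*v)*(-5) = -15 - 10*v)
h(J(4))² = (-15 - 20/4)² = (-15 - 10*½)² = (-15 - 5)² = (-20)² = 400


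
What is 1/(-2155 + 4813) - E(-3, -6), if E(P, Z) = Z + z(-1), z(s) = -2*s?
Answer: 10633/2658 ≈ 4.0004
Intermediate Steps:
E(P, Z) = 2 + Z (E(P, Z) = Z - 2*(-1) = Z + 2 = 2 + Z)
1/(-2155 + 4813) - E(-3, -6) = 1/(-2155 + 4813) - (2 - 6) = 1/2658 - 1*(-4) = 1/2658 + 4 = 10633/2658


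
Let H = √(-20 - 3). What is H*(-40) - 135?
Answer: -135 - 40*I*√23 ≈ -135.0 - 191.83*I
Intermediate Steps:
H = I*√23 (H = √(-23) = I*√23 ≈ 4.7958*I)
H*(-40) - 135 = (I*√23)*(-40) - 135 = -40*I*√23 - 135 = -135 - 40*I*√23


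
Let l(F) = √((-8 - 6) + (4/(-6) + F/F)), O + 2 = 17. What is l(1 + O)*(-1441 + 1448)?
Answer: 7*I*√123/3 ≈ 25.878*I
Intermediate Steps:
O = 15 (O = -2 + 17 = 15)
l(F) = I*√123/3 (l(F) = √(-14 + (4*(-⅙) + 1)) = √(-14 + (-⅔ + 1)) = √(-14 + ⅓) = √(-41/3) = I*√123/3)
l(1 + O)*(-1441 + 1448) = (I*√123/3)*(-1441 + 1448) = (I*√123/3)*7 = 7*I*√123/3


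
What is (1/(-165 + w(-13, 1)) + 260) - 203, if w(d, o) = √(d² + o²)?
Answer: 308394/5411 - √170/27055 ≈ 56.993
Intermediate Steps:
(1/(-165 + w(-13, 1)) + 260) - 203 = (1/(-165 + √((-13)² + 1²)) + 260) - 203 = (1/(-165 + √(169 + 1)) + 260) - 203 = (1/(-165 + √170) + 260) - 203 = (260 + 1/(-165 + √170)) - 203 = 57 + 1/(-165 + √170)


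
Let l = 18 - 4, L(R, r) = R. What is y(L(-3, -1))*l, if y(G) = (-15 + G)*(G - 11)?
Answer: 3528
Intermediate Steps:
l = 14
y(G) = (-15 + G)*(-11 + G)
y(L(-3, -1))*l = (165 + (-3)² - 26*(-3))*14 = (165 + 9 + 78)*14 = 252*14 = 3528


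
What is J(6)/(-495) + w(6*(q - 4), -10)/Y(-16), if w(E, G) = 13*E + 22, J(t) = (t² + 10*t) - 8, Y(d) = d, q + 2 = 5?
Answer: 299/90 ≈ 3.3222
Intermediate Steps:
q = 3 (q = -2 + 5 = 3)
J(t) = -8 + t² + 10*t
w(E, G) = 22 + 13*E
J(6)/(-495) + w(6*(q - 4), -10)/Y(-16) = (-8 + 6² + 10*6)/(-495) + (22 + 13*(6*(3 - 4)))/(-16) = (-8 + 36 + 60)*(-1/495) + (22 + 13*(6*(-1)))*(-1/16) = 88*(-1/495) + (22 + 13*(-6))*(-1/16) = -8/45 + (22 - 78)*(-1/16) = -8/45 - 56*(-1/16) = -8/45 + 7/2 = 299/90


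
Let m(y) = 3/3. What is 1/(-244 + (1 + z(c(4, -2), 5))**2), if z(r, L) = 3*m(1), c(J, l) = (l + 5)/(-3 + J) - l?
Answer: -1/228 ≈ -0.0043860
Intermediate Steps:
m(y) = 1 (m(y) = 3*(1/3) = 1)
c(J, l) = -l + (5 + l)/(-3 + J) (c(J, l) = (5 + l)/(-3 + J) - l = -l + (5 + l)/(-3 + J))
z(r, L) = 3 (z(r, L) = 3*1 = 3)
1/(-244 + (1 + z(c(4, -2), 5))**2) = 1/(-244 + (1 + 3)**2) = 1/(-244 + 4**2) = 1/(-244 + 16) = 1/(-228) = -1/228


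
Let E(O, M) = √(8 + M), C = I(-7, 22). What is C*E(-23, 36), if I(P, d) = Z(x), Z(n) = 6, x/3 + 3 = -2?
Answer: 12*√11 ≈ 39.799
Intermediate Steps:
x = -15 (x = -9 + 3*(-2) = -9 - 6 = -15)
I(P, d) = 6
C = 6
C*E(-23, 36) = 6*√(8 + 36) = 6*√44 = 6*(2*√11) = 12*√11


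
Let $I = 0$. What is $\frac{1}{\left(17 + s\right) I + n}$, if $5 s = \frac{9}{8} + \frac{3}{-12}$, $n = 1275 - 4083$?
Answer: $- \frac{1}{2808} \approx -0.00035613$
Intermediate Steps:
$n = -2808$ ($n = 1275 - 4083 = -2808$)
$s = \frac{7}{40}$ ($s = \frac{\frac{9}{8} + \frac{3}{-12}}{5} = \frac{9 \cdot \frac{1}{8} + 3 \left(- \frac{1}{12}\right)}{5} = \frac{\frac{9}{8} - \frac{1}{4}}{5} = \frac{1}{5} \cdot \frac{7}{8} = \frac{7}{40} \approx 0.175$)
$\frac{1}{\left(17 + s\right) I + n} = \frac{1}{\left(17 + \frac{7}{40}\right) 0 - 2808} = \frac{1}{\frac{687}{40} \cdot 0 - 2808} = \frac{1}{0 - 2808} = \frac{1}{-2808} = - \frac{1}{2808}$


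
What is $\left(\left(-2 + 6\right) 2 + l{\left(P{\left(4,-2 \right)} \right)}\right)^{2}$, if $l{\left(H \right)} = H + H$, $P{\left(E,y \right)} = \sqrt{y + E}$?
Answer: $72 + 32 \sqrt{2} \approx 117.25$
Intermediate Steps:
$P{\left(E,y \right)} = \sqrt{E + y}$
$l{\left(H \right)} = 2 H$
$\left(\left(-2 + 6\right) 2 + l{\left(P{\left(4,-2 \right)} \right)}\right)^{2} = \left(\left(-2 + 6\right) 2 + 2 \sqrt{4 - 2}\right)^{2} = \left(4 \cdot 2 + 2 \sqrt{2}\right)^{2} = \left(8 + 2 \sqrt{2}\right)^{2}$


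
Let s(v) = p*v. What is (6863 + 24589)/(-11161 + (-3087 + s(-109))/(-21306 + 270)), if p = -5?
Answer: -330812136/117390127 ≈ -2.8181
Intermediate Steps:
s(v) = -5*v
(6863 + 24589)/(-11161 + (-3087 + s(-109))/(-21306 + 270)) = (6863 + 24589)/(-11161 + (-3087 - 5*(-109))/(-21306 + 270)) = 31452/(-11161 + (-3087 + 545)/(-21036)) = 31452/(-11161 - 2542*(-1/21036)) = 31452/(-11161 + 1271/10518) = 31452/(-117390127/10518) = 31452*(-10518/117390127) = -330812136/117390127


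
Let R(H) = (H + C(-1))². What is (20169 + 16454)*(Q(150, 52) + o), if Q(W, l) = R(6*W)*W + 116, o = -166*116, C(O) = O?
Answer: 4439110819230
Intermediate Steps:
R(H) = (-1 + H)² (R(H) = (H - 1)² = (-1 + H)²)
o = -19256
Q(W, l) = 116 + W*(-1 + 6*W)² (Q(W, l) = (-1 + 6*W)²*W + 116 = W*(-1 + 6*W)² + 116 = 116 + W*(-1 + 6*W)²)
(20169 + 16454)*(Q(150, 52) + o) = (20169 + 16454)*((116 + 150*(-1 + 6*150)²) - 19256) = 36623*((116 + 150*(-1 + 900)²) - 19256) = 36623*((116 + 150*899²) - 19256) = 36623*((116 + 150*808201) - 19256) = 36623*((116 + 121230150) - 19256) = 36623*(121230266 - 19256) = 36623*121211010 = 4439110819230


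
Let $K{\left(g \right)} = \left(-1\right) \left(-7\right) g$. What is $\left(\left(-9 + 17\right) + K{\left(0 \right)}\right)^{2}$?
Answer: $64$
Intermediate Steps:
$K{\left(g \right)} = 7 g$
$\left(\left(-9 + 17\right) + K{\left(0 \right)}\right)^{2} = \left(\left(-9 + 17\right) + 7 \cdot 0\right)^{2} = \left(8 + 0\right)^{2} = 8^{2} = 64$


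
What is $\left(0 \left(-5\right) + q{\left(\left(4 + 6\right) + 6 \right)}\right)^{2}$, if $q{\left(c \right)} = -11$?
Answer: $121$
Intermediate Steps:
$\left(0 \left(-5\right) + q{\left(\left(4 + 6\right) + 6 \right)}\right)^{2} = \left(0 \left(-5\right) - 11\right)^{2} = \left(0 - 11\right)^{2} = \left(-11\right)^{2} = 121$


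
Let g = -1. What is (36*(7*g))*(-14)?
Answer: 3528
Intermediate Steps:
(36*(7*g))*(-14) = (36*(7*(-1)))*(-14) = (36*(-7))*(-14) = -252*(-14) = 3528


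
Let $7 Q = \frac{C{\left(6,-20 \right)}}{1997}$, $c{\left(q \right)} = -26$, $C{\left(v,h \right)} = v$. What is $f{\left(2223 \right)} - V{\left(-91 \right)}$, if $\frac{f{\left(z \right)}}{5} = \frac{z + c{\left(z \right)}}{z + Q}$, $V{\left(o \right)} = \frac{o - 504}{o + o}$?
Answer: $\frac{1351139735}{807958398} \approx 1.6723$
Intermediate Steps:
$V{\left(o \right)} = \frac{-504 + o}{2 o}$
$Q = \frac{6}{13979}$ ($Q = \frac{6 \cdot \frac{1}{1997}}{7} = \frac{1}{7} \cdot \frac{6}{1997} = \frac{6}{13979} \approx 0.00042922$)
$f{\left(z \right)} = \frac{5 \left(-26 + z\right)}{\frac{6}{13979} + z}$ ($f{\left(z \right)} = 5 \frac{z - 26}{z + \frac{6}{13979}} = 5 \frac{-26 + z}{\frac{6}{13979} + z} = \frac{5 \left(-26 + z\right)}{\frac{6}{13979} + z}$)
$f{\left(2223 \right)} - V{\left(-91 \right)} = \frac{69895 \left(-26 + 2223\right)}{6 + 13979 \cdot 2223} - \frac{-504 - 91}{2 \left(-91\right)} = 69895 \frac{1}{6 + 31075317} \cdot 2197 - \frac{1}{2} \left(- \frac{1}{91}\right) \left(-595\right) = 69895 \cdot \frac{1}{31075323} \cdot 2197 - \frac{85}{26} = \frac{153559315}{31075323} - \frac{85}{26} = \frac{1351139735}{807958398}$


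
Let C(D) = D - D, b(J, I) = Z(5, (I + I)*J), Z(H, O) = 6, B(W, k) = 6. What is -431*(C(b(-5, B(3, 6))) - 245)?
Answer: 105595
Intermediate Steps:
b(J, I) = 6
C(D) = 0
-431*(C(b(-5, B(3, 6))) - 245) = -431*(0 - 245) = -431*(-245) = 105595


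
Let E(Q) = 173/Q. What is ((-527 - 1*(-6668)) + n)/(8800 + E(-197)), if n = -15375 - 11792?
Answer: -4142122/1733427 ≈ -2.3896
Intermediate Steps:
n = -27167
((-527 - 1*(-6668)) + n)/(8800 + E(-197)) = ((-527 - 1*(-6668)) - 27167)/(8800 + 173/(-197)) = ((-527 + 6668) - 27167)/(8800 + 173*(-1/197)) = (6141 - 27167)/(8800 - 173/197) = -21026/1733427/197 = -21026*197/1733427 = -4142122/1733427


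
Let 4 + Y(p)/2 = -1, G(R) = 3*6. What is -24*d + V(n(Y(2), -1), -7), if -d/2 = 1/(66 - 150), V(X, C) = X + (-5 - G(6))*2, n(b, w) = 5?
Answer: -291/7 ≈ -41.571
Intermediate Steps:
G(R) = 18
Y(p) = -10 (Y(p) = -8 + 2*(-1) = -8 - 2 = -10)
V(X, C) = -46 + X (V(X, C) = X + (-5 - 1*18)*2 = X + (-5 - 18)*2 = X - 23*2 = X - 46 = -46 + X)
d = 1/42 (d = -2/(66 - 150) = -2/(-84) = -2*(-1/84) = 1/42 ≈ 0.023810)
-24*d + V(n(Y(2), -1), -7) = -24*1/42 + (-46 + 5) = -4/7 - 41 = -291/7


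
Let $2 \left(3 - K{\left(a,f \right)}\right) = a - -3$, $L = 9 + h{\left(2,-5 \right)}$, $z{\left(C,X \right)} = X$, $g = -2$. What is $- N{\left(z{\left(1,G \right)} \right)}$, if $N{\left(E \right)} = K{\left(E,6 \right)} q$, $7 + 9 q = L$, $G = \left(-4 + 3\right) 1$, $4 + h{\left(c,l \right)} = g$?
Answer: $\frac{8}{9} \approx 0.88889$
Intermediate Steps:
$h{\left(c,l \right)} = -6$ ($h{\left(c,l \right)} = -4 - 2 = -6$)
$G = -1$ ($G = \left(-1\right) 1 = -1$)
$L = 3$ ($L = 9 - 6 = 3$)
$K{\left(a,f \right)} = \frac{3}{2} - \frac{a}{2}$ ($K{\left(a,f \right)} = 3 - \frac{a - -3}{2} = 3 - \frac{a + 3}{2} = 3 - \frac{3 + a}{2} = 3 - \left(\frac{3}{2} + \frac{a}{2}\right) = \frac{3}{2} - \frac{a}{2}$)
$q = - \frac{4}{9}$ ($q = - \frac{7}{9} + \frac{1}{9} \cdot 3 = - \frac{7}{9} + \frac{1}{3} = - \frac{4}{9} \approx -0.44444$)
$N{\left(E \right)} = - \frac{2}{3} + \frac{2 E}{9}$ ($N{\left(E \right)} = \left(\frac{3}{2} - \frac{E}{2}\right) \left(- \frac{4}{9}\right) = - \frac{2}{3} + \frac{2 E}{9}$)
$- N{\left(z{\left(1,G \right)} \right)} = - (- \frac{2}{3} + \frac{2}{9} \left(-1\right)) = - (- \frac{2}{3} - \frac{2}{9}) = \left(-1\right) \left(- \frac{8}{9}\right) = \frac{8}{9}$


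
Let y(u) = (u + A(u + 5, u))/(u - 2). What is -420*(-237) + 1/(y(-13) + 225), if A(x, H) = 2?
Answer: 337042455/3386 ≈ 99540.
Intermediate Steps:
y(u) = (2 + u)/(-2 + u) (y(u) = (u + 2)/(u - 2) = (2 + u)/(-2 + u))
-420*(-237) + 1/(y(-13) + 225) = -420*(-237) + 1/((2 - 13)/(-2 - 13) + 225) = 99540 + 1/(-11/(-15) + 225) = 99540 + 1/(-1/15*(-11) + 225) = 99540 + 1/(11/15 + 225) = 99540 + 1/(3386/15) = 99540 + 15/3386 = 337042455/3386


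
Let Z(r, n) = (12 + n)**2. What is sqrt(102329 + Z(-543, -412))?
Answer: sqrt(262329) ≈ 512.18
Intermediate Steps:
sqrt(102329 + Z(-543, -412)) = sqrt(102329 + (12 - 412)**2) = sqrt(102329 + (-400)**2) = sqrt(102329 + 160000) = sqrt(262329)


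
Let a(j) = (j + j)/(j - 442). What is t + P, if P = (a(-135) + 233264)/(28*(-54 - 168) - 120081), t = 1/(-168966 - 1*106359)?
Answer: -12352351747573/6687953439975 ≈ -1.8470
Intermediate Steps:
t = -1/275325 (t = 1/(-168966 - 106359) = 1/(-275325) = -1/275325 ≈ -3.6321e-6)
a(j) = 2*j/(-442 + j) (a(j) = (2*j)/(-442 + j) = 2*j/(-442 + j))
P = -134593598/72873369 (P = (2*(-135)/(-442 - 135) + 233264)/(28*(-54 - 168) - 120081) = (2*(-135)/(-577) + 233264)/(28*(-222) - 120081) = (2*(-135)*(-1/577) + 233264)/(-6216 - 120081) = (270/577 + 233264)/(-126297) = (134593598/577)*(-1/126297) = -134593598/72873369 ≈ -1.8470)
t + P = -1/275325 - 134593598/72873369 = -12352351747573/6687953439975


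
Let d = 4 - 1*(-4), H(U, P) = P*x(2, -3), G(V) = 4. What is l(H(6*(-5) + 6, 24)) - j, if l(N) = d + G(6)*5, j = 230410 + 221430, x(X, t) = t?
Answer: -451812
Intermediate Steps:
j = 451840
H(U, P) = -3*P (H(U, P) = P*(-3) = -3*P)
d = 8 (d = 4 + 4 = 8)
l(N) = 28 (l(N) = 8 + 4*5 = 8 + 20 = 28)
l(H(6*(-5) + 6, 24)) - j = 28 - 1*451840 = 28 - 451840 = -451812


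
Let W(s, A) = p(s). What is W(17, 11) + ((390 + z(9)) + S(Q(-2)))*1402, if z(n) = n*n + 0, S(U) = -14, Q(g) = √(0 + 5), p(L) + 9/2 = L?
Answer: 1281453/2 ≈ 6.4073e+5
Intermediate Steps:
p(L) = -9/2 + L
W(s, A) = -9/2 + s
Q(g) = √5
z(n) = n² (z(n) = n² + 0 = n²)
W(17, 11) + ((390 + z(9)) + S(Q(-2)))*1402 = (-9/2 + 17) + ((390 + 9²) - 14)*1402 = 25/2 + ((390 + 81) - 14)*1402 = 25/2 + (471 - 14)*1402 = 25/2 + 457*1402 = 25/2 + 640714 = 1281453/2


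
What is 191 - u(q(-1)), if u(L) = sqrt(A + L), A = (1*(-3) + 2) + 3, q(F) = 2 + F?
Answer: 191 - sqrt(3) ≈ 189.27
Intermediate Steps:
A = 2 (A = (-3 + 2) + 3 = -1 + 3 = 2)
u(L) = sqrt(2 + L)
191 - u(q(-1)) = 191 - sqrt(2 + (2 - 1)) = 191 - sqrt(2 + 1) = 191 - sqrt(3)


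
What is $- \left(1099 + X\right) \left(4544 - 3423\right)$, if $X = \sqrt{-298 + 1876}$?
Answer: $-1231979 - 1121 \sqrt{1578} \approx -1.2765 \cdot 10^{6}$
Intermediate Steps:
$X = \sqrt{1578} \approx 39.724$
$- \left(1099 + X\right) \left(4544 - 3423\right) = - \left(1099 + \sqrt{1578}\right) \left(4544 - 3423\right) = - \left(1099 + \sqrt{1578}\right) 1121 = - (1231979 + 1121 \sqrt{1578}) = -1231979 - 1121 \sqrt{1578}$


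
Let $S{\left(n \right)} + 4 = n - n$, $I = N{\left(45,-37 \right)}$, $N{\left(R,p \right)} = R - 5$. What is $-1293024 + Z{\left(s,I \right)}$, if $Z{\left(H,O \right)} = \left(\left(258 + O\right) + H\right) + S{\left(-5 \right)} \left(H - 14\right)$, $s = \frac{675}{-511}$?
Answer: $- \frac{660552345}{511} \approx -1.2927 \cdot 10^{6}$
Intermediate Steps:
$N{\left(R,p \right)} = -5 + R$
$I = 40$ ($I = -5 + 45 = 40$)
$S{\left(n \right)} = -4$ ($S{\left(n \right)} = -4 + \left(n - n\right) = -4 + 0 = -4$)
$s = - \frac{675}{511}$ ($s = 675 \left(- \frac{1}{511}\right) = - \frac{675}{511} \approx -1.3209$)
$Z{\left(H,O \right)} = 314 + O - 3 H$ ($Z{\left(H,O \right)} = \left(\left(258 + O\right) + H\right) - 4 \left(H - 14\right) = \left(258 + H + O\right) - 4 \left(-14 + H\right) = \left(258 + H + O\right) - \left(-56 + 4 H\right) = 314 + O - 3 H$)
$-1293024 + Z{\left(s,I \right)} = -1293024 + \left(314 + 40 - - \frac{2025}{511}\right) = -1293024 + \left(314 + 40 + \frac{2025}{511}\right) = -1293024 + \frac{182919}{511} = - \frac{660552345}{511}$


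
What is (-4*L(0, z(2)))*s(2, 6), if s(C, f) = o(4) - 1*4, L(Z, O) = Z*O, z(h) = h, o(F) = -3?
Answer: 0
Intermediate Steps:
L(Z, O) = O*Z
s(C, f) = -7 (s(C, f) = -3 - 1*4 = -3 - 4 = -7)
(-4*L(0, z(2)))*s(2, 6) = -8*0*(-7) = -4*0*(-7) = 0*(-7) = 0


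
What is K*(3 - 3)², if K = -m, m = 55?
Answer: 0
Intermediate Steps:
K = -55 (K = -1*55 = -55)
K*(3 - 3)² = -55*(3 - 3)² = -55*0² = -55*0 = 0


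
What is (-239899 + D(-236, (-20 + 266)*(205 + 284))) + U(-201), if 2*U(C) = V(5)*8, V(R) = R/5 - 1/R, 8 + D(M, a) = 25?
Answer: -1199394/5 ≈ -2.3988e+5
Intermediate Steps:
D(M, a) = 17 (D(M, a) = -8 + 25 = 17)
V(R) = -1/R + R/5 (V(R) = R*(1/5) - 1/R = R/5 - 1/R = -1/R + R/5)
U(C) = 16/5 (U(C) = ((-1/5 + (1/5)*5)*8)/2 = ((-1*1/5 + 1)*8)/2 = ((-1/5 + 1)*8)/2 = ((4/5)*8)/2 = (1/2)*(32/5) = 16/5)
(-239899 + D(-236, (-20 + 266)*(205 + 284))) + U(-201) = (-239899 + 17) + 16/5 = -239882 + 16/5 = -1199394/5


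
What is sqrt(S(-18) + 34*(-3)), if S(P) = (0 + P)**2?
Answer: sqrt(222) ≈ 14.900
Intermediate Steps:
S(P) = P**2
sqrt(S(-18) + 34*(-3)) = sqrt((-18)**2 + 34*(-3)) = sqrt(324 - 102) = sqrt(222)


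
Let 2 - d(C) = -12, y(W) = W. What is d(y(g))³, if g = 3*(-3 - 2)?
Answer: 2744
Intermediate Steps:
g = -15 (g = 3*(-5) = -15)
d(C) = 14 (d(C) = 2 - 1*(-12) = 2 + 12 = 14)
d(y(g))³ = 14³ = 2744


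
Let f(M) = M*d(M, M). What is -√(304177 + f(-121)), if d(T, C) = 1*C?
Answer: -√318818 ≈ -564.64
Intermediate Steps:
d(T, C) = C
f(M) = M² (f(M) = M*M = M²)
-√(304177 + f(-121)) = -√(304177 + (-121)²) = -√(304177 + 14641) = -√318818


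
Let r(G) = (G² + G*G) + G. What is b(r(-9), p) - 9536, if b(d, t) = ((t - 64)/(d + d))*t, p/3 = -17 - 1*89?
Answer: -466090/51 ≈ -9139.0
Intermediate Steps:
r(G) = G + 2*G² (r(G) = (G² + G²) + G = 2*G² + G = G + 2*G²)
p = -318 (p = 3*(-17 - 1*89) = 3*(-17 - 89) = 3*(-106) = -318)
b(d, t) = t*(-64 + t)/(2*d) (b(d, t) = ((-64 + t)/((2*d)))*t = ((-64 + t)*(1/(2*d)))*t = ((-64 + t)/(2*d))*t = t*(-64 + t)/(2*d))
b(r(-9), p) - 9536 = (½)*(-318)*(-64 - 318)/(-9*(1 + 2*(-9))) - 9536 = (½)*(-318)*(-382)/(-9*(1 - 18)) - 9536 = (½)*(-318)*(-382)/(-9*(-17)) - 9536 = (½)*(-318)*(-382)/153 - 9536 = (½)*(-318)*(1/153)*(-382) - 9536 = 20246/51 - 9536 = -466090/51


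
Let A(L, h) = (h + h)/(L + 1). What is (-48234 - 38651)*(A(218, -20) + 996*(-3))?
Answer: 56858586620/219 ≈ 2.5963e+8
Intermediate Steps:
A(L, h) = 2*h/(1 + L) (A(L, h) = (2*h)/(1 + L) = 2*h/(1 + L))
(-48234 - 38651)*(A(218, -20) + 996*(-3)) = (-48234 - 38651)*(2*(-20)/(1 + 218) + 996*(-3)) = -86885*(2*(-20)/219 - 2988) = -86885*(2*(-20)*(1/219) - 2988) = -86885*(-40/219 - 2988) = -86885*(-654412/219) = 56858586620/219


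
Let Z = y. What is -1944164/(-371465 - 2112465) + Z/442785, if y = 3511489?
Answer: 958313952851/109984694505 ≈ 8.7132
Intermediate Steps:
Z = 3511489
-1944164/(-371465 - 2112465) + Z/442785 = -1944164/(-371465 - 2112465) + 3511489/442785 = -1944164/(-2483930) + 3511489*(1/442785) = -1944164*(-1/2483930) + 3511489/442785 = 972082/1241965 + 3511489/442785 = 958313952851/109984694505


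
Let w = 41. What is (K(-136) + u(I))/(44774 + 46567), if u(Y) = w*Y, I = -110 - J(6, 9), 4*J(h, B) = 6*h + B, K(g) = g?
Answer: -20429/365364 ≈ -0.055914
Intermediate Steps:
J(h, B) = B/4 + 3*h/2 (J(h, B) = (6*h + B)/4 = (B + 6*h)/4 = B/4 + 3*h/2)
I = -485/4 (I = -110 - ((¼)*9 + (3/2)*6) = -110 - (9/4 + 9) = -110 - 1*45/4 = -110 - 45/4 = -485/4 ≈ -121.25)
u(Y) = 41*Y
(K(-136) + u(I))/(44774 + 46567) = (-136 + 41*(-485/4))/(44774 + 46567) = (-136 - 19885/4)/91341 = -20429/4*1/91341 = -20429/365364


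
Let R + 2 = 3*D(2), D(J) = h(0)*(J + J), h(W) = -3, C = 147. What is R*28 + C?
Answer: -917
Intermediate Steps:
D(J) = -6*J (D(J) = -3*(J + J) = -6*J)
R = -38 (R = -2 + 3*(-6*2) = -2 + 3*(-12) = -2 - 36 = -38)
R*28 + C = -38*28 + 147 = -1064 + 147 = -917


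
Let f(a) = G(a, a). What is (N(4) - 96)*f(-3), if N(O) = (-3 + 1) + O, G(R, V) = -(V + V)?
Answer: -564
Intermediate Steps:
G(R, V) = -2*V
f(a) = -2*a
N(O) = -2 + O
(N(4) - 96)*f(-3) = ((-2 + 4) - 96)*(-2*(-3)) = (2 - 96)*6 = -94*6 = -564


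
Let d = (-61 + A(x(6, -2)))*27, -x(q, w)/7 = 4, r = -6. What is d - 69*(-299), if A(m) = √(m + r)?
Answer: 18984 + 27*I*√34 ≈ 18984.0 + 157.44*I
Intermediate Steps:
x(q, w) = -28 (x(q, w) = -7*4 = -28)
A(m) = √(-6 + m) (A(m) = √(m - 6) = √(-6 + m))
d = -1647 + 27*I*√34 (d = (-61 + √(-6 - 28))*27 = (-61 + √(-34))*27 = (-61 + I*√34)*27 = -1647 + 27*I*√34 ≈ -1647.0 + 157.44*I)
d - 69*(-299) = (-1647 + 27*I*√34) - 69*(-299) = (-1647 + 27*I*√34) + 20631 = 18984 + 27*I*√34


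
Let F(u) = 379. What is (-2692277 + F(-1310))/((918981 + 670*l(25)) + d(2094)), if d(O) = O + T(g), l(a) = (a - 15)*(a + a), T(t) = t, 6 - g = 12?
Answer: -2691898/1256069 ≈ -2.1431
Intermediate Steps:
g = -6 (g = 6 - 1*12 = 6 - 12 = -6)
l(a) = 2*a*(-15 + a) (l(a) = (-15 + a)*(2*a) = 2*a*(-15 + a))
d(O) = -6 + O (d(O) = O - 6 = -6 + O)
(-2692277 + F(-1310))/((918981 + 670*l(25)) + d(2094)) = (-2692277 + 379)/((918981 + 670*(2*25*(-15 + 25))) + (-6 + 2094)) = -2691898/((918981 + 670*(2*25*10)) + 2088) = -2691898/((918981 + 670*500) + 2088) = -2691898/((918981 + 335000) + 2088) = -2691898/(1253981 + 2088) = -2691898/1256069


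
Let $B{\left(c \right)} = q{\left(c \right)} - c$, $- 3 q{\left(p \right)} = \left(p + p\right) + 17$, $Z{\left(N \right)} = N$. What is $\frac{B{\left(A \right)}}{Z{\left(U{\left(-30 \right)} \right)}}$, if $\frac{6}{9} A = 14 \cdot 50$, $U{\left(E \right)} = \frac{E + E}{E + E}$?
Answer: $- \frac{5267}{3} \approx -1755.7$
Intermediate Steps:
$U{\left(E \right)} = 1$ ($U{\left(E \right)} = \frac{2 E}{2 E} = 2 E \frac{1}{2 E} = 1$)
$q{\left(p \right)} = - \frac{17}{3} - \frac{2 p}{3}$ ($q{\left(p \right)} = - \frac{\left(p + p\right) + 17}{3} = - \frac{2 p + 17}{3} = - \frac{17 + 2 p}{3} = - \frac{17}{3} - \frac{2 p}{3}$)
$A = 1050$ ($A = \frac{3 \cdot 14 \cdot 50}{2} = \frac{3}{2} \cdot 700 = 1050$)
$B{\left(c \right)} = - \frac{17}{3} - \frac{5 c}{3}$ ($B{\left(c \right)} = \left(- \frac{17}{3} - \frac{2 c}{3}\right) - c = - \frac{17}{3} - \frac{5 c}{3}$)
$\frac{B{\left(A \right)}}{Z{\left(U{\left(-30 \right)} \right)}} = \frac{- \frac{17}{3} - 1750}{1} = \left(- \frac{17}{3} - 1750\right) 1 = \left(- \frac{5267}{3}\right) 1 = - \frac{5267}{3}$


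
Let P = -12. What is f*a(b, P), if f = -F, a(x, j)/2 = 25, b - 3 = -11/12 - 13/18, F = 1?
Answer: -50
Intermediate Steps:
b = 49/36 (b = 3 + (-11/12 - 13/18) = 3 - 59/36 = 49/36 ≈ 1.3611)
a(x, j) = 50 (a(x, j) = 2*25 = 50)
f = -1 (f = -1*1 = -1)
f*a(b, P) = -1*50 = -50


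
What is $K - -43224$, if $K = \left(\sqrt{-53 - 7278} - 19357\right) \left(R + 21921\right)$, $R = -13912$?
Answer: $-154986989 + 8009 i \sqrt{7331} \approx -1.5499 \cdot 10^{8} + 6.8574 \cdot 10^{5} i$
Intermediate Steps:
$K = -155030213 + 8009 i \sqrt{7331}$ ($K = \left(\sqrt{-53 - 7278} - 19357\right) \left(-13912 + 21921\right) = \left(\sqrt{-7331} - 19357\right) 8009 = \left(i \sqrt{7331} - 19357\right) 8009 = \left(-19357 + i \sqrt{7331}\right) 8009 = -155030213 + 8009 i \sqrt{7331} \approx -1.5503 \cdot 10^{8} + 6.8574 \cdot 10^{5} i$)
$K - -43224 = \left(-155030213 + 8009 i \sqrt{7331}\right) - -43224 = \left(-155030213 + 8009 i \sqrt{7331}\right) + 43224 = -154986989 + 8009 i \sqrt{7331}$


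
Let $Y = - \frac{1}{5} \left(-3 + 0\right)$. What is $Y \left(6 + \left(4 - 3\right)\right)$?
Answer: $\frac{21}{5} \approx 4.2$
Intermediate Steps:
$Y = \frac{3}{5}$ ($Y = \left(-1\right) \frac{1}{5} \left(-3\right) = \left(- \frac{1}{5}\right) \left(-3\right) = \frac{3}{5} \approx 0.6$)
$Y \left(6 + \left(4 - 3\right)\right) = \frac{3 \left(6 + \left(4 - 3\right)\right)}{5} = \frac{3 \left(6 + 1\right)}{5} = \frac{3}{5} \cdot 7 = \frac{21}{5}$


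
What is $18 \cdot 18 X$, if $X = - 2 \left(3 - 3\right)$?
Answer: $0$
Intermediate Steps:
$X = 0$ ($X = \left(-2\right) 0 = 0$)
$18 \cdot 18 X = 18 \cdot 18 \cdot 0 = 324 \cdot 0 = 0$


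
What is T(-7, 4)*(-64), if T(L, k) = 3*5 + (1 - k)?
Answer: -768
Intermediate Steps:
T(L, k) = 16 - k (T(L, k) = 15 + (1 - k) = 16 - k)
T(-7, 4)*(-64) = (16 - 1*4)*(-64) = (16 - 4)*(-64) = 12*(-64) = -768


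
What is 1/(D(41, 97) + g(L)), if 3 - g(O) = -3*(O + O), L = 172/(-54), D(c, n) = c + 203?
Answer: 9/2051 ≈ 0.0043881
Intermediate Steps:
D(c, n) = 203 + c
L = -86/27 (L = 172*(-1/54) = -86/27 ≈ -3.1852)
g(O) = 3 + 6*O (g(O) = 3 - (-3)*(O + O) = 3 - (-3)*2*O = 3 - (-6)*O = 3 + 6*O)
1/(D(41, 97) + g(L)) = 1/((203 + 41) + (3 + 6*(-86/27))) = 1/(244 + (3 - 172/9)) = 1/(244 - 145/9) = 1/(2051/9) = 9/2051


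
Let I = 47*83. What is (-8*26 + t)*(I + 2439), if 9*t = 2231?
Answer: 2276060/9 ≈ 2.5290e+5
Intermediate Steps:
t = 2231/9 (t = (⅑)*2231 = 2231/9 ≈ 247.89)
I = 3901
(-8*26 + t)*(I + 2439) = (-8*26 + 2231/9)*(3901 + 2439) = (-208 + 2231/9)*6340 = (359/9)*6340 = 2276060/9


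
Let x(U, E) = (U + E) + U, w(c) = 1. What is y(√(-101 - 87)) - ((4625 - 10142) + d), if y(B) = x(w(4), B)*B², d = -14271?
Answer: 19412 - 376*I*√47 ≈ 19412.0 - 2577.7*I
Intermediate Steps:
x(U, E) = E + 2*U (x(U, E) = (E + U) + U = E + 2*U)
y(B) = B²*(2 + B) (y(B) = (B + 2*1)*B² = (B + 2)*B² = (2 + B)*B² = B²*(2 + B))
y(√(-101 - 87)) - ((4625 - 10142) + d) = (√(-101 - 87))²*(2 + √(-101 - 87)) - ((4625 - 10142) - 14271) = (√(-188))²*(2 + √(-188)) - (-5517 - 14271) = (2*I*√47)²*(2 + 2*I*√47) - 1*(-19788) = -188*(2 + 2*I*√47) + 19788 = (-376 - 376*I*√47) + 19788 = 19412 - 376*I*√47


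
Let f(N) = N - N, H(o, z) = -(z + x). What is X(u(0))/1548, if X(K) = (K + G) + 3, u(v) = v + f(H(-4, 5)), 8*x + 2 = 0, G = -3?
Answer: 0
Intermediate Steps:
x = -¼ (x = -¼ + (⅛)*0 = -¼ + 0 = -¼ ≈ -0.25000)
H(o, z) = ¼ - z (H(o, z) = -(z - ¼) = -(-¼ + z) = ¼ - z)
f(N) = 0
u(v) = v (u(v) = v + 0 = v)
X(K) = K (X(K) = (K - 3) + 3 = (-3 + K) + 3 = K)
X(u(0))/1548 = 0/1548 = 0*(1/1548) = 0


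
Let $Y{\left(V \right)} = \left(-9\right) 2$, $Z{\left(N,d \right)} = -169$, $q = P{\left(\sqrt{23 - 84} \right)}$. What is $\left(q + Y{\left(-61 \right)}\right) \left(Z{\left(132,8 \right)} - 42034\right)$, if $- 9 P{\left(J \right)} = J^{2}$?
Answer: $\frac{4262503}{9} \approx 4.7361 \cdot 10^{5}$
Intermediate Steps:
$P{\left(J \right)} = - \frac{J^{2}}{9}$
$q = \frac{61}{9}$ ($q = - \frac{\left(\sqrt{23 - 84}\right)^{2}}{9} = - \frac{\left(\sqrt{-61}\right)^{2}}{9} = - \frac{\left(i \sqrt{61}\right)^{2}}{9} = \left(- \frac{1}{9}\right) \left(-61\right) = \frac{61}{9} \approx 6.7778$)
$Y{\left(V \right)} = -18$
$\left(q + Y{\left(-61 \right)}\right) \left(Z{\left(132,8 \right)} - 42034\right) = \left(\frac{61}{9} - 18\right) \left(-169 - 42034\right) = \left(- \frac{101}{9}\right) \left(-42203\right) = \frac{4262503}{9}$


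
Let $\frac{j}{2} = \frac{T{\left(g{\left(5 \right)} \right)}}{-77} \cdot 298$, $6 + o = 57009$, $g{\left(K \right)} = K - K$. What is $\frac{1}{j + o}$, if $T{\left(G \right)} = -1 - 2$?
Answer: $\frac{77}{4391019} \approx 1.7536 \cdot 10^{-5}$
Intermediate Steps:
$g{\left(K \right)} = 0$
$T{\left(G \right)} = -3$
$o = 57003$ ($o = -6 + 57009 = 57003$)
$j = \frac{1788}{77}$ ($j = 2 - \frac{3}{-77} \cdot 298 = 2 \left(-3\right) \left(- \frac{1}{77}\right) 298 = 2 \cdot \frac{3}{77} \cdot 298 = 2 \cdot \frac{894}{77} = \frac{1788}{77} \approx 23.221$)
$\frac{1}{j + o} = \frac{1}{\frac{1788}{77} + 57003} = \frac{1}{\frac{4391019}{77}} = \frac{77}{4391019}$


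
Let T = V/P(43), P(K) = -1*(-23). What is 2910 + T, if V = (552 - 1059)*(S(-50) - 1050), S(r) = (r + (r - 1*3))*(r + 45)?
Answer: 338175/23 ≈ 14703.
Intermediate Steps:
S(r) = (-3 + 2*r)*(45 + r) (S(r) = (r + (r - 3))*(45 + r) = (r + (-3 + r))*(45 + r) = (-3 + 2*r)*(45 + r))
V = 271245 (V = (552 - 1059)*((-135 + 2*(-50)**2 + 87*(-50)) - 1050) = -507*((-135 + 2*2500 - 4350) - 1050) = -507*((-135 + 5000 - 4350) - 1050) = -507*(515 - 1050) = -507*(-535) = 271245)
P(K) = 23
T = 271245/23 ≈ 11793.
2910 + T = 2910 + 271245/23 = 338175/23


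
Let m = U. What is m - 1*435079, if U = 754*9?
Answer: -428293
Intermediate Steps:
U = 6786
m = 6786
m - 1*435079 = 6786 - 1*435079 = 6786 - 435079 = -428293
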